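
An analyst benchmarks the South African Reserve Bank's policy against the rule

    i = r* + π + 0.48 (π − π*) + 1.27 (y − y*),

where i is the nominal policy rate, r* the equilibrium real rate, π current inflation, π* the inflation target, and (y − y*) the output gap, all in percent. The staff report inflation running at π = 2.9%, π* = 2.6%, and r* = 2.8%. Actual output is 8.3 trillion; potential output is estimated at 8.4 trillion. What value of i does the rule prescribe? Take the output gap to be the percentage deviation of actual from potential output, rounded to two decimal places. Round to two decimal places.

4.33%

Output gap = 100 × (8.3 − 8.4) / 8.4 = -1.19%.
i = 2.80 + 2.90 + 0.48 × (2.90 − 2.60) + 1.27 × (-1.19)
   = 2.80 + 2.9 + 0.144 − 1.5113 = 4.33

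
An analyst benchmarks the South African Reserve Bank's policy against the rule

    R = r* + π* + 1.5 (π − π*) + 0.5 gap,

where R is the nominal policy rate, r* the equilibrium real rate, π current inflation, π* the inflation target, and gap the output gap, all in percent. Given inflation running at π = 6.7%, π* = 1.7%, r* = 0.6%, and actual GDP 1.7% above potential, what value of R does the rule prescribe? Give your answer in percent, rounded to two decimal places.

10.65%

Output 1.7% above potential → gap = 1.7.
R = 0.6 + 1.7 + 1.5 × (6.7 − 1.7) + 0.5 × 1.7
   = 0.6 + 1.7 + 7.5 + 0.85 = 10.65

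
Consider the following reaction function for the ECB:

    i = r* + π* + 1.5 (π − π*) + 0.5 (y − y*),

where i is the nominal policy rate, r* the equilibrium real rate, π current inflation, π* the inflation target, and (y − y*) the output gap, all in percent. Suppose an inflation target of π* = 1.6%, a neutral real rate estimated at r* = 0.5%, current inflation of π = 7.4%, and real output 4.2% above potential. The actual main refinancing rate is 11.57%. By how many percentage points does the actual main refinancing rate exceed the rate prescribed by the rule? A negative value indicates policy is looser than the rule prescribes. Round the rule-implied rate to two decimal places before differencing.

-1.33 pp

Output 4.2% above potential → (y − y*) = 4.2.
i = 0.5 + 1.6 + 1.5 × (7.4 − 1.6) + 0.5 × 4.2
   = 0.5 + 1.6 + 8.7 + 2.1 = 12.90
Deviation = 11.57 − 12.90 = -1.33 pp.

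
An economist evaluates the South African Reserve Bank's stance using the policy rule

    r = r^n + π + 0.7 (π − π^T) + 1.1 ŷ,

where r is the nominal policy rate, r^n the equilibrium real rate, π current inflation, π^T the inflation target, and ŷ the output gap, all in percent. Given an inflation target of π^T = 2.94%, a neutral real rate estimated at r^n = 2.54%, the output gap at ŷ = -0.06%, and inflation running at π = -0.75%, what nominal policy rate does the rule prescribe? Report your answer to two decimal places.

r = 2.54 + (-0.75) + 0.7 × (-0.75 − 2.94) + 1.1 × (-0.06)
   = 2.54 − 0.75 − 2.583 − 0.066 = -0.86

-0.86%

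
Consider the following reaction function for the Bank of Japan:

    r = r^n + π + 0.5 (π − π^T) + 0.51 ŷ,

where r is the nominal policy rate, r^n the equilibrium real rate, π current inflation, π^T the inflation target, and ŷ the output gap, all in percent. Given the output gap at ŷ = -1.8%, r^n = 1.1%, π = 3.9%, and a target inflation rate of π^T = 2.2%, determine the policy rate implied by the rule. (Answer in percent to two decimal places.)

4.93%

r = 1.1 + 3.9 + 0.5 × (3.9 − 2.2) + 0.51 × (-1.8)
   = 1.1 + 3.9 + 0.85 − 0.918 = 4.93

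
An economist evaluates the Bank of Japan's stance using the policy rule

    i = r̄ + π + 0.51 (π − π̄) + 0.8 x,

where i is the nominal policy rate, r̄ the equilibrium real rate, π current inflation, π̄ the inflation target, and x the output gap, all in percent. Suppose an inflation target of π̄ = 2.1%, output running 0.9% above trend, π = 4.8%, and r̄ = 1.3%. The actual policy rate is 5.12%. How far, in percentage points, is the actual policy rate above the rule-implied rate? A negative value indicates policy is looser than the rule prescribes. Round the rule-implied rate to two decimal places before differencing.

Output 0.9% above potential → x = 0.9.
i = 1.3 + 4.8 + 0.51 × (4.8 − 2.1) + 0.8 × 0.9
   = 1.3 + 4.8 + 1.377 + 0.72 = 8.20
Deviation = 5.12 − 8.20 = -3.08 pp.

-3.08 pp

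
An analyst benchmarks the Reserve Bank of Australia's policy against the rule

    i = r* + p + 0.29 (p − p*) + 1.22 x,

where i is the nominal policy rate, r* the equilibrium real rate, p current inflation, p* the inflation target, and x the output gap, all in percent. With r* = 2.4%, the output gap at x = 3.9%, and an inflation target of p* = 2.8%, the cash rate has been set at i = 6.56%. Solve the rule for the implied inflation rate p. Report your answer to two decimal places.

0.17%

Collecting p: i = r* + (1 + 0.29) p − 0.29 p* + 1.22 x
1.29 p = 6.56 − 2.4 + 0.29 × 2.8 − 1.22 × 3.9 = 0.214
p = 0.214 / 1.29 = 0.17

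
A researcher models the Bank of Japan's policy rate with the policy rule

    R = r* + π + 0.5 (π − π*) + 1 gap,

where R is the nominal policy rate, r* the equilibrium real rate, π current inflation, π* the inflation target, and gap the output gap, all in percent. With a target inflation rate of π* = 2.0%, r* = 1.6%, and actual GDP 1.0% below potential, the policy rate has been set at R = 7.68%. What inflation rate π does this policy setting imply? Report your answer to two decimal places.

5.39%

Output 1.0% below potential → gap = -1.0.
Collecting π: R = r* + (1 + 0.5) π − 0.5 π* + 1 gap
1.5 π = 7.68 − 1.6 + 0.5 × 2.0 − 1 × (-1.0) = 8.08
π = 8.08 / 1.5 = 5.39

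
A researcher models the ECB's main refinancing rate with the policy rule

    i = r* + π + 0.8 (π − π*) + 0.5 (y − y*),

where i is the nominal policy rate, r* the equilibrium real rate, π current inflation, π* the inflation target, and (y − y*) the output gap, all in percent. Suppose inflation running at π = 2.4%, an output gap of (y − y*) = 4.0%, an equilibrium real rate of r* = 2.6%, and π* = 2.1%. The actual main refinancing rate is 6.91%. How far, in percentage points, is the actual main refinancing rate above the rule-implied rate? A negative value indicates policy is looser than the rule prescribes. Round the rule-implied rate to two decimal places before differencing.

i = 2.6 + 2.4 + 0.8 × (2.4 − 2.1) + 0.5 × 4.0
   = 2.6 + 2.4 + 0.24 + 2 = 7.24
Deviation = 6.91 − 7.24 = -0.33 pp.

-0.33 pp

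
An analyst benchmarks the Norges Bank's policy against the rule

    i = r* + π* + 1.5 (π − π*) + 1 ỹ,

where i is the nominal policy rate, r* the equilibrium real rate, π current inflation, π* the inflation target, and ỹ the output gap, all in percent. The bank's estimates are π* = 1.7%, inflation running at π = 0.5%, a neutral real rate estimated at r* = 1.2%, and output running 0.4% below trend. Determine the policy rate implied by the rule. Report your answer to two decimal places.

Output 0.4% below potential → ỹ = -0.4.
i = 1.2 + 1.7 + 1.5 × (0.5 − 1.7) + 1 × (-0.4)
   = 1.2 + 1.7 − 1.8 − 0.4 = 0.70

0.70%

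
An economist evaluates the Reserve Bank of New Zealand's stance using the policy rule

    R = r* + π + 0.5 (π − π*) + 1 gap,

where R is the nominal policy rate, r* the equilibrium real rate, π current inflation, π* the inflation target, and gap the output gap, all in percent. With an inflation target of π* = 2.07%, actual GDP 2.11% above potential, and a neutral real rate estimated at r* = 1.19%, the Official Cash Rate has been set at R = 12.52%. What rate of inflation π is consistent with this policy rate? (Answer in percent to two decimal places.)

6.84%

Output 2.11% above potential → gap = 2.11.
Collecting π: R = r* + (1 + 0.5) π − 0.5 π* + 1 gap
1.5 π = 12.52 − 1.19 + 0.5 × 2.07 − 1 × 2.11 = 10.255
π = 10.255 / 1.5 = 6.84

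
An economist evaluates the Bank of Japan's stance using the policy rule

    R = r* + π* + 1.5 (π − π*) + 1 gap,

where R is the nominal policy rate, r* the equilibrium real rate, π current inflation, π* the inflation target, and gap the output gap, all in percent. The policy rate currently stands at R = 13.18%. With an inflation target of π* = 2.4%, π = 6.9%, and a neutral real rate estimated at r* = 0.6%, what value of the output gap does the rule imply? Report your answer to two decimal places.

1 gap = 13.18 − 0.6 − 2.4 − 1.5 × (6.9 − 2.4) = 3.43
gap = 3.43 / 1 = 3.43

3.43%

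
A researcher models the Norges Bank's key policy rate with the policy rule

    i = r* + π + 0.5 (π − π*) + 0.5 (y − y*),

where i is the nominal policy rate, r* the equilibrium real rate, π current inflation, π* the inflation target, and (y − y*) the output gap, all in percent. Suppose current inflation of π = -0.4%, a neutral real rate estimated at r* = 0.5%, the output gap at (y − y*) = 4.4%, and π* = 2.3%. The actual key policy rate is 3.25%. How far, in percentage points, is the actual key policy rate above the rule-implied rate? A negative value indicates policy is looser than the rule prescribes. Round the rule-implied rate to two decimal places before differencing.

i = 0.5 + (-0.4) + 0.5 × (-0.4 − 2.3) + 0.5 × 4.4
   = 0.5 − 0.4 − 1.35 + 2.2 = 0.95
Deviation = 3.25 − 0.95 = 2.30 pp.

2.30 pp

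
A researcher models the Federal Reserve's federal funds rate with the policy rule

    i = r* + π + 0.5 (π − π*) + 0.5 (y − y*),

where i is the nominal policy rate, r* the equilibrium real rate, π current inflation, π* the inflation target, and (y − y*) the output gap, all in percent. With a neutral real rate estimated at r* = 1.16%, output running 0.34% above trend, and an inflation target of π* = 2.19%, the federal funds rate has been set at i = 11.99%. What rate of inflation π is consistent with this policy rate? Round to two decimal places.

Output 0.34% above potential → (y − y*) = 0.34.
Collecting π: i = r* + (1 + 0.5) π − 0.5 π* + 0.5 (y − y*)
1.5 π = 11.99 − 1.16 + 0.5 × 2.19 − 0.5 × 0.34 = 11.755
π = 11.755 / 1.5 = 7.84

7.84%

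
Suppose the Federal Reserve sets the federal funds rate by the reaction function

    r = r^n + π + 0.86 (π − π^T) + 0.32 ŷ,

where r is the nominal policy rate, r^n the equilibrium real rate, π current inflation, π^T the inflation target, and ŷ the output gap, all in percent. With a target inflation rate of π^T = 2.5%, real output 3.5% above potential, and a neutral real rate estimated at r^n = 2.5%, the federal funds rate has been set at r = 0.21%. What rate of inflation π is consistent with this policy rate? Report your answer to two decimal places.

-0.68%

Output 3.5% above potential → ŷ = 3.5.
Collecting π: r = r^n + (1 + 0.86) π − 0.86 π^T + 0.32 ŷ
1.86 π = 0.21 − 2.5 + 0.86 × 2.5 − 0.32 × 3.5 = -1.26
π = -1.26 / 1.86 = -0.68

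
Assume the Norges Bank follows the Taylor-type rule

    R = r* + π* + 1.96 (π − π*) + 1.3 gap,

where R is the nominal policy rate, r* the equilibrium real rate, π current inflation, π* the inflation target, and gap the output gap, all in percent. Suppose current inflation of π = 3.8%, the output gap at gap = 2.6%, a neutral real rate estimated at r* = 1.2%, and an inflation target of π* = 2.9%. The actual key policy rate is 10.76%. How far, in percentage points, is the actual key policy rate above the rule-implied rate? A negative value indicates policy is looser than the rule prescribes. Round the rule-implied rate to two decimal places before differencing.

1.52 pp

R = 1.2 + 2.9 + 1.96 × (3.8 − 2.9) + 1.3 × 2.6
   = 1.2 + 2.9 + 1.764 + 3.38 = 9.24
Deviation = 10.76 − 9.24 = 1.52 pp.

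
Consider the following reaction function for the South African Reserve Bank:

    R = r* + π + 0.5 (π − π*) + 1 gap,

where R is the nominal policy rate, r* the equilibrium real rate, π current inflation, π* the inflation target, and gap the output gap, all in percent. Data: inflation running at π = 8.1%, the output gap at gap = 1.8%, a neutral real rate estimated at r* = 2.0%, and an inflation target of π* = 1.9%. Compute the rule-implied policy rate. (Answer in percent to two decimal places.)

R = 2.0 + 8.1 + 0.5 × (8.1 − 1.9) + 1 × 1.8
   = 2.0 + 8.1 + 3.1 + 1.8 = 15.00

15.00%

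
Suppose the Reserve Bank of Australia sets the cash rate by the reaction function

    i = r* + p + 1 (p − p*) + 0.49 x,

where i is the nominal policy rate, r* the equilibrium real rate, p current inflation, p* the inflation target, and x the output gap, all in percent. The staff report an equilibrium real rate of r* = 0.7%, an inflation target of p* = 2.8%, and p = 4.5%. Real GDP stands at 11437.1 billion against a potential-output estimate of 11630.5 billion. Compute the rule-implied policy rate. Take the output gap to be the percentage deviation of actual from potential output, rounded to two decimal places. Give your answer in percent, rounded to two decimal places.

Output gap = 100 × (11437.1 − 11630.5) / 11630.5 = -1.66%.
i = 0.70 + 4.50 + 1 × (4.50 − 2.80) + 0.49 × (-1.66)
   = 0.70 + 4.5 + 1.7 − 0.8134 = 6.09

6.09%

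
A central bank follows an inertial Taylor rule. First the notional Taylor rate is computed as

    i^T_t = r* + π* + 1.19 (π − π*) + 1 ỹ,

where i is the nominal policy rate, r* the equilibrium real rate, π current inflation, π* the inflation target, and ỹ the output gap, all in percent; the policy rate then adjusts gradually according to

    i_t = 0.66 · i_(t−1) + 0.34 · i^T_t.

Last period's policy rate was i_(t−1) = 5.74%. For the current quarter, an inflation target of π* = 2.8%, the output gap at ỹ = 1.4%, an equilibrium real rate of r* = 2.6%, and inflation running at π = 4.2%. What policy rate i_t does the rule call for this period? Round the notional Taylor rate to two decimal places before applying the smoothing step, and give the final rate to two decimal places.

6.67%

i^T_t = 2.6 + 2.8 + 1.19 × (4.2 − 2.8) + 1 × 1.4
   = 2.6 + 2.8 + 1.666 + 1.4 = 8.47
i_t = 0.66 × 5.74 + 0.34 × 8.47 = 3.7884 + 2.8798 = 6.67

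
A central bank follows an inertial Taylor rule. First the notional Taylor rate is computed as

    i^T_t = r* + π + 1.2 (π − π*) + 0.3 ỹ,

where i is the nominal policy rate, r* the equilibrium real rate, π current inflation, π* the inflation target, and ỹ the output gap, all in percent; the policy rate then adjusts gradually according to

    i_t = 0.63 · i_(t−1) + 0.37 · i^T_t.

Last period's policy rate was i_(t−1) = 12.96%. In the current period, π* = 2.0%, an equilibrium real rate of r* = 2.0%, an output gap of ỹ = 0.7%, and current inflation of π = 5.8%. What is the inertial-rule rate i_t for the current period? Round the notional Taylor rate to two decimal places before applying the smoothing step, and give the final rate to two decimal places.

12.82%

i^T_t = 2.0 + 5.8 + 1.2 × (5.8 − 2.0) + 0.3 × 0.7
   = 2.0 + 5.8 + 4.56 + 0.21 = 12.57
i_t = 0.63 × 12.96 + 0.37 × 12.57 = 8.1648 + 4.6509 = 12.82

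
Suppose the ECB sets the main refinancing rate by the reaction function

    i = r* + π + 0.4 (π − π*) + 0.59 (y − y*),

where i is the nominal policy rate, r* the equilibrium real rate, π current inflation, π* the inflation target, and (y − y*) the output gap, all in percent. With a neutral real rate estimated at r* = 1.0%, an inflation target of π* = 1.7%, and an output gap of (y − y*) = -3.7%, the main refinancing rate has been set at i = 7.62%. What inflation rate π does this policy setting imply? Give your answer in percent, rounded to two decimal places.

6.77%

Collecting π: i = r* + (1 + 0.4) π − 0.4 π* + 0.59 (y − y*)
1.4 π = 7.62 − 1.0 + 0.4 × 1.7 − 0.59 × (-3.7) = 9.483
π = 9.483 / 1.4 = 6.77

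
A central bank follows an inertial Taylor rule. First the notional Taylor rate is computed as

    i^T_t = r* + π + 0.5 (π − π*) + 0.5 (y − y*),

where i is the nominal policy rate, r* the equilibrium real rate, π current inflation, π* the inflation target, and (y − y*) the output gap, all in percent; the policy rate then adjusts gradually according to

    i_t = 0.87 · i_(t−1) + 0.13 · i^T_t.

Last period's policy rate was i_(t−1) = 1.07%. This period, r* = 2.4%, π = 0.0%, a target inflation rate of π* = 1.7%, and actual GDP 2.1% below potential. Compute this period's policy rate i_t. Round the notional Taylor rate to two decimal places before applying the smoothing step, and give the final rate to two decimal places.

1.00%

Output 2.1% below potential → (y − y*) = -2.1.
i^T_t = 2.4 + 0.0 + 0.5 × (0.0 − 1.7) + 0.5 × (-2.1)
   = 2.4 + 0 − 0.85 − 1.05 = 0.50
i_t = 0.87 × 1.07 + 0.13 × 0.50 = 0.9309 + 0.065 = 1.00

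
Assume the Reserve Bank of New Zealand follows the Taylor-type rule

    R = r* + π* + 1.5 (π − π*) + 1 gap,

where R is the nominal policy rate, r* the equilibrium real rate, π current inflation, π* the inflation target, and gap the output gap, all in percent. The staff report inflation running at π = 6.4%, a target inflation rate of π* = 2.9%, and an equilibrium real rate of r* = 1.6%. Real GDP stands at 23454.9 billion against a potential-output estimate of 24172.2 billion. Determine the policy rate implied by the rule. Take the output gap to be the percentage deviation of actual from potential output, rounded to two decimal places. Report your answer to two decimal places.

6.78%

Output gap = 100 × (23454.9 − 24172.2) / 24172.2 = -2.97%.
R = 1.60 + 2.90 + 1.5 × (6.40 − 2.90) + 1 × (-2.97)
   = 1.60 + 2.9 + 5.25 − 2.97 = 6.78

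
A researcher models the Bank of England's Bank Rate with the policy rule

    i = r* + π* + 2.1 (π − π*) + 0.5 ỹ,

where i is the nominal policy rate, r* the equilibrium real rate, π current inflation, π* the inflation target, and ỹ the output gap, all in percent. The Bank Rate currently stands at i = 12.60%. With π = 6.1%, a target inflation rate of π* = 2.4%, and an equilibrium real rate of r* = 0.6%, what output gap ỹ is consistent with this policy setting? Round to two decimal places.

0.5 ỹ = 12.60 − 0.6 − 2.4 − 2.1 × (6.1 − 2.4) = 1.83
ỹ = 1.83 / 0.5 = 3.66

3.66%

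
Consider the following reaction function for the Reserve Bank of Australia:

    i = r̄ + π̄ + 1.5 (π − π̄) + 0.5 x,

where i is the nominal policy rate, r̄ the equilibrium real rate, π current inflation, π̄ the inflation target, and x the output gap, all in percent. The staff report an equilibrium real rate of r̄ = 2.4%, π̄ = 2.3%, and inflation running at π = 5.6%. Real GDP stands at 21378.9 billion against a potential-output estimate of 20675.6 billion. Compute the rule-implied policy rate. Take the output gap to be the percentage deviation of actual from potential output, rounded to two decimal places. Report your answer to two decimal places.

11.35%

Output gap = 100 × (21378.9 − 20675.6) / 20675.6 = 3.40%.
i = 2.40 + 2.30 + 1.5 × (5.60 − 2.30) + 0.5 × 3.40
   = 2.40 + 2.3 + 4.95 + 1.7 = 11.35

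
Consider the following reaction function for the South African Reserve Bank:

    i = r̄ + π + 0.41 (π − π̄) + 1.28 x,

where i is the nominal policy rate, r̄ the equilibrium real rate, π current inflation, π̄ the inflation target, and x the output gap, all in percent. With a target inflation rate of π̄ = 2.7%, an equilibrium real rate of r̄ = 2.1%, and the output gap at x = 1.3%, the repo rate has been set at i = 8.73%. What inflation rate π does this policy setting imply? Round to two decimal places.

4.31%

Collecting π: i = r̄ + (1 + 0.41) π − 0.41 π̄ + 1.28 x
1.41 π = 8.73 − 2.1 + 0.41 × 2.7 − 1.28 × 1.3 = 6.073
π = 6.073 / 1.41 = 4.31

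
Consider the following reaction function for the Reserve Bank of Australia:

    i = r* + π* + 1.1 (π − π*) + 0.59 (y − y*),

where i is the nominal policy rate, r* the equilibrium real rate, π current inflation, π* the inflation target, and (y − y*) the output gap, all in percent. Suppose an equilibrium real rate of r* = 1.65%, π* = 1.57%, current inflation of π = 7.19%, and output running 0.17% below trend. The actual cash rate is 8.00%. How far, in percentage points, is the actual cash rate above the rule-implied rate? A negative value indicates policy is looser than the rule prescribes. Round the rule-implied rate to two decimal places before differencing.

-1.30 pp

Output 0.17% below potential → (y − y*) = -0.17.
i = 1.65 + 1.57 + 1.1 × (7.19 − 1.57) + 0.59 × (-0.17)
   = 1.65 + 1.57 + 6.182 − 0.1003 = 9.30
Deviation = 8.00 − 9.30 = -1.30 pp.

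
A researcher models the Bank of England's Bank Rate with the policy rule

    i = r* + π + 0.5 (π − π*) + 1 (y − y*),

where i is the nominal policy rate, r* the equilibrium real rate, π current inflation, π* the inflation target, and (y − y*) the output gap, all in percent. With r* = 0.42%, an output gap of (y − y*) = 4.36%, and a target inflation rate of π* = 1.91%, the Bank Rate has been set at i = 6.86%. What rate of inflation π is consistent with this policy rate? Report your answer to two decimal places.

Collecting π: i = r* + (1 + 0.5) π − 0.5 π* + 1 (y − y*)
1.5 π = 6.86 − 0.42 + 0.5 × 1.91 − 1 × 4.36 = 3.035
π = 3.035 / 1.5 = 2.02

2.02%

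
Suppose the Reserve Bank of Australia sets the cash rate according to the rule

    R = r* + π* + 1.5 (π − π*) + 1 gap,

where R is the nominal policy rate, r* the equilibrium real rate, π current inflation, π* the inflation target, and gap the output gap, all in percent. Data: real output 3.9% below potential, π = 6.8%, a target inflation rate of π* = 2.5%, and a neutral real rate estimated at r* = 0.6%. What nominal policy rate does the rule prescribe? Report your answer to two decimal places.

5.65%

Output 3.9% below potential → gap = -3.9.
R = 0.6 + 2.5 + 1.5 × (6.8 − 2.5) + 1 × (-3.9)
   = 0.6 + 2.5 + 6.45 − 3.9 = 5.65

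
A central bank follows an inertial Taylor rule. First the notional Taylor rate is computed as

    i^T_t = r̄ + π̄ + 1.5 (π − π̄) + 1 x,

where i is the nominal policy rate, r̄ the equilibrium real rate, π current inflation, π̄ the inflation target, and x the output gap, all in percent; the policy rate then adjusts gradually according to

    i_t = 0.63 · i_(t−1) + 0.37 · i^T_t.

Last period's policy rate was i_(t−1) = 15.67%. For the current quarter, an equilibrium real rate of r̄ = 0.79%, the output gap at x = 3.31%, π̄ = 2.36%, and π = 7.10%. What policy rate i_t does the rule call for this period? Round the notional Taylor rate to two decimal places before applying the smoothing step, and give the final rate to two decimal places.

14.89%

i^T_t = 0.79 + 2.36 + 1.5 × (7.10 − 2.36) + 1 × 3.31
   = 0.79 + 2.36 + 7.11 + 3.31 = 13.57
i_t = 0.63 × 15.67 + 0.37 × 13.57 = 9.8721 + 5.0209 = 14.89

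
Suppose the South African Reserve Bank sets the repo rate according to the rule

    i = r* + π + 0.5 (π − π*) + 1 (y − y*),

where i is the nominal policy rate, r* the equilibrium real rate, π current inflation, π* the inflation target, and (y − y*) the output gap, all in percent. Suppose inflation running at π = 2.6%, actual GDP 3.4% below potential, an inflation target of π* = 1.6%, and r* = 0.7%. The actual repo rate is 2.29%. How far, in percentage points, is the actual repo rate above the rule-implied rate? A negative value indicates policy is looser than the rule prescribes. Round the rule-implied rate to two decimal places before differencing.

Output 3.4% below potential → (y − y*) = -3.4.
i = 0.7 + 2.6 + 0.5 × (2.6 − 1.6) + 1 × (-3.4)
   = 0.7 + 2.6 + 0.5 − 3.4 = 0.40
Deviation = 2.29 − 0.40 = 1.89 pp.

1.89 pp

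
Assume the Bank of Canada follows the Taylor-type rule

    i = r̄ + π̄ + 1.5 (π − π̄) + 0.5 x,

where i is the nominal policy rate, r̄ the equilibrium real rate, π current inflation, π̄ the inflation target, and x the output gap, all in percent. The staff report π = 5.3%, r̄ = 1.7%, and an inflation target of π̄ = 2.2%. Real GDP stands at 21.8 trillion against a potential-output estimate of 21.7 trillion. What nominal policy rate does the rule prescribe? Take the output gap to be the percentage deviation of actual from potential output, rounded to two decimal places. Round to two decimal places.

Output gap = 100 × (21.8 − 21.7) / 21.7 = 0.46%.
i = 1.70 + 2.20 + 1.5 × (5.30 − 2.20) + 0.5 × 0.46
   = 1.70 + 2.2 + 4.65 + 0.23 = 8.78

8.78%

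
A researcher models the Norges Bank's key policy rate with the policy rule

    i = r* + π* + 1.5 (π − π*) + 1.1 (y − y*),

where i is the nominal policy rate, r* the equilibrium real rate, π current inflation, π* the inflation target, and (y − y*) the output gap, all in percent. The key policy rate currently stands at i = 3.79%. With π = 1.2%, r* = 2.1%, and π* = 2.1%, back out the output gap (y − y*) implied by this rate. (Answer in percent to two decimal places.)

1.1 (y − y*) = 3.79 − 2.1 − 2.1 − 1.5 × (1.2 − 2.1) = 0.94
(y − y*) = 0.94 / 1.1 = 0.85

0.85%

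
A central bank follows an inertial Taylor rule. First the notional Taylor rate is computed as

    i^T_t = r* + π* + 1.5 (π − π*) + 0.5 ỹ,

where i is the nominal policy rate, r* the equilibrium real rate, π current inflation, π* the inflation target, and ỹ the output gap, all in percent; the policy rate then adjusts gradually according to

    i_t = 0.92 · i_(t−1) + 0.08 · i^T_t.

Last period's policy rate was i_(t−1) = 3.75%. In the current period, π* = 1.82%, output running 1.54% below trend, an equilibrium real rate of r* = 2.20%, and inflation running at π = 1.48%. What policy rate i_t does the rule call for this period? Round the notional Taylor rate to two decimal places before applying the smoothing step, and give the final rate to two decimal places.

3.67%

Output 1.54% below potential → ỹ = -1.54.
i^T_t = 2.20 + 1.82 + 1.5 × (1.48 − 1.82) + 0.5 × (-1.54)
   = 2.20 + 1.82 − 0.51 − 0.77 = 2.74
i_t = 0.92 × 3.75 + 0.08 × 2.74 = 3.45 + 0.2192 = 3.67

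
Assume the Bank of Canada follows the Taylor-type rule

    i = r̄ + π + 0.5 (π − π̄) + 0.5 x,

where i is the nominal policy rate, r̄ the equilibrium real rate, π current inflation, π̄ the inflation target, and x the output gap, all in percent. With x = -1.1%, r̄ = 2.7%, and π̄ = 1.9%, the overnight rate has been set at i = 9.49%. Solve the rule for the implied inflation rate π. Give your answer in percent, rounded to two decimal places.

Collecting π: i = r̄ + (1 + 0.5) π − 0.5 π̄ + 0.5 x
1.5 π = 9.49 − 2.7 + 0.5 × 1.9 − 0.5 × (-1.1) = 8.29
π = 8.29 / 1.5 = 5.53

5.53%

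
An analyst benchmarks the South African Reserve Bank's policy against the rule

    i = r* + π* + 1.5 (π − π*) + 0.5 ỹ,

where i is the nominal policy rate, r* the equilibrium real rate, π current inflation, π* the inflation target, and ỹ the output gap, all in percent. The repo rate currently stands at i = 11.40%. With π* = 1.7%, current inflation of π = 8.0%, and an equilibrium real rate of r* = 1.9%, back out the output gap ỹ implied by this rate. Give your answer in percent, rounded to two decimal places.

0.5 ỹ = 11.40 − 1.9 − 1.7 − 1.5 × (8.0 − 1.7) = -1.65
ỹ = -1.65 / 0.5 = -3.30

-3.30%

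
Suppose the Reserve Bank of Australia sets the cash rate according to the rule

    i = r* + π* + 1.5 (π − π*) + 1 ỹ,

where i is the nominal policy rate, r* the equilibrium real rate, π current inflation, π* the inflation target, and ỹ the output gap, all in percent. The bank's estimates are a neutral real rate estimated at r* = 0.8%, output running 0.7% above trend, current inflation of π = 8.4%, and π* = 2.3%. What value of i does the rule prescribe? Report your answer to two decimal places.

12.95%

Output 0.7% above potential → ỹ = 0.7.
i = 0.8 + 2.3 + 1.5 × (8.4 − 2.3) + 1 × 0.7
   = 0.8 + 2.3 + 9.15 + 0.7 = 12.95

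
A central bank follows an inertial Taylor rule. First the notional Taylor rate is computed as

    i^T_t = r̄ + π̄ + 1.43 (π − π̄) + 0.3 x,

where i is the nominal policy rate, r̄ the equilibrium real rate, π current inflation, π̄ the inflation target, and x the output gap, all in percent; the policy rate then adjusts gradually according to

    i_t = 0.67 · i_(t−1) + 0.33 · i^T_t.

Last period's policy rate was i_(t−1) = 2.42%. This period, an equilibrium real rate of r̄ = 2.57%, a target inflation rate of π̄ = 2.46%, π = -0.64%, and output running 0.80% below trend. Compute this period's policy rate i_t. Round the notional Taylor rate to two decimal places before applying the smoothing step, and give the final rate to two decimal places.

1.74%

Output 0.80% below potential → x = -0.80.
i^T_t = 2.57 + 2.46 + 1.43 × (-0.64 − 2.46) + 0.3 × (-0.80)
   = 2.57 + 2.46 − 4.433 − 0.24 = 0.36
i_t = 0.67 × 2.42 + 0.33 × 0.36 = 1.6214 + 0.1188 = 1.74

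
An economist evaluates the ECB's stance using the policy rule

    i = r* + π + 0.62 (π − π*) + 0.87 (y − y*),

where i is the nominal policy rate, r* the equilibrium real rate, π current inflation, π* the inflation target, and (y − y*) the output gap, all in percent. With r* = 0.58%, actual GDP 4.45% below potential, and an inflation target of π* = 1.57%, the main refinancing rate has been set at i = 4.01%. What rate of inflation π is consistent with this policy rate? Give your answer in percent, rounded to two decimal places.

Output 4.45% below potential → (y − y*) = -4.45.
Collecting π: i = r* + (1 + 0.62) π − 0.62 π* + 0.87 (y − y*)
1.62 π = 4.01 − 0.58 + 0.62 × 1.57 − 0.87 × (-4.45) = 8.2749
π = 8.2749 / 1.62 = 5.11

5.11%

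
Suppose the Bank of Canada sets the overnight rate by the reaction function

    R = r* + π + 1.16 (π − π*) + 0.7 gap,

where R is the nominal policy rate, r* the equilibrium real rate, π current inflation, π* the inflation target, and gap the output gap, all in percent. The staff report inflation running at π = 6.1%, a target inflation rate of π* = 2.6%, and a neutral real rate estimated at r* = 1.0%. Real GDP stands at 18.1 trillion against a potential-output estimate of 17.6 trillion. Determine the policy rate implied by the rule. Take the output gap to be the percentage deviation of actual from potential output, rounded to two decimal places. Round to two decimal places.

Output gap = 100 × (18.1 − 17.6) / 17.6 = 2.84%.
R = 1.00 + 6.10 + 1.16 × (6.10 − 2.60) + 0.7 × 2.84
   = 1.00 + 6.1 + 4.06 + 1.988 = 13.15

13.15%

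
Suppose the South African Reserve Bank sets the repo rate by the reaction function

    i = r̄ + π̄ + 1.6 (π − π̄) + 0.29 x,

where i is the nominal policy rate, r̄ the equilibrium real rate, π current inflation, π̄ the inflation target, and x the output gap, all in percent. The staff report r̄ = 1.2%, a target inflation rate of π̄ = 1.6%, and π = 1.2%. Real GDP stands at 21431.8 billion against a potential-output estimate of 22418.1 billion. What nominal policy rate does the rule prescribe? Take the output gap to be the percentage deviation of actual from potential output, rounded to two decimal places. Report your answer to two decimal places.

0.88%

Output gap = 100 × (21431.8 − 22418.1) / 22418.1 = -4.40%.
i = 1.20 + 1.60 + 1.6 × (1.20 − 1.60) + 0.29 × (-4.40)
   = 1.20 + 1.6 − 0.64 − 1.276 = 0.88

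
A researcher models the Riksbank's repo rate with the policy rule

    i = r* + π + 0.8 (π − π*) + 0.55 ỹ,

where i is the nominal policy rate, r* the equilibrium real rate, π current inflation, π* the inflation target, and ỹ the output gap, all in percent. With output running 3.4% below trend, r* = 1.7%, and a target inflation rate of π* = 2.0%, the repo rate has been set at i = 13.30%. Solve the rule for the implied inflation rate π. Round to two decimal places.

Output 3.4% below potential → ỹ = -3.4.
Collecting π: i = r* + (1 + 0.8) π − 0.8 π* + 0.55 ỹ
1.8 π = 13.30 − 1.7 + 0.8 × 2.0 − 0.55 × (-3.4) = 15.07
π = 15.07 / 1.8 = 8.37

8.37%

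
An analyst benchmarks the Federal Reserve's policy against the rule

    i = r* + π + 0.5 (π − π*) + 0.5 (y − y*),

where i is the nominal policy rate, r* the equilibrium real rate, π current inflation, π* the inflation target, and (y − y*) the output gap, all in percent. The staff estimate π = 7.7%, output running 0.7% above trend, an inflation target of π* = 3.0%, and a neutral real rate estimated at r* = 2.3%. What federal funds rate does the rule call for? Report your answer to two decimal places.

12.70%

Output 0.7% above potential → (y − y*) = 0.7.
i = 2.3 + 7.7 + 0.5 × (7.7 − 3.0) + 0.5 × 0.7
   = 2.3 + 7.7 + 2.35 + 0.35 = 12.70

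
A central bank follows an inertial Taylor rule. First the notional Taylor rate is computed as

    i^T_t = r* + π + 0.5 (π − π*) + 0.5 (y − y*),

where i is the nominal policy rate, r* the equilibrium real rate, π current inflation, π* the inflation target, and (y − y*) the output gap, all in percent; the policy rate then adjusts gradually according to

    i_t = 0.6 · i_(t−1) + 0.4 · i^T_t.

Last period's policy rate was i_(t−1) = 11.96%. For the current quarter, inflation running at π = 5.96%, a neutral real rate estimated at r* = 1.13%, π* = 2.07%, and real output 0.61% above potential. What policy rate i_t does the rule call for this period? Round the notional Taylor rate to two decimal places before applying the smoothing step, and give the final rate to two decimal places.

Output 0.61% above potential → (y − y*) = 0.61.
i^T_t = 1.13 + 5.96 + 0.5 × (5.96 − 2.07) + 0.5 × 0.61
   = 1.13 + 5.96 + 1.945 + 0.305 = 9.34
i_t = 0.6 × 11.96 + 0.4 × 9.34 = 7.176 + 3.736 = 10.91

10.91%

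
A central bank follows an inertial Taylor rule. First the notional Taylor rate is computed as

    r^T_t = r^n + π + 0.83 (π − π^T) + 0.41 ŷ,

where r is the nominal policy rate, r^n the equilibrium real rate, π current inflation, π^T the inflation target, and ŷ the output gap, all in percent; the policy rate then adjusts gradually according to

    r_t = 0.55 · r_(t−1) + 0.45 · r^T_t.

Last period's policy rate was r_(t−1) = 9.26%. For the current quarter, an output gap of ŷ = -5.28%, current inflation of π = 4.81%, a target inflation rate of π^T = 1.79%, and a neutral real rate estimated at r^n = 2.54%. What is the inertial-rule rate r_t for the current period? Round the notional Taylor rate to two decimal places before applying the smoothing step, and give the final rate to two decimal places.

8.55%

r^T_t = 2.54 + 4.81 + 0.83 × (4.81 − 1.79) + 0.41 × (-5.28)
   = 2.54 + 4.81 + 2.5066 − 2.1648 = 7.69
r_t = 0.55 × 9.26 + 0.45 × 7.69 = 5.093 + 3.4605 = 8.55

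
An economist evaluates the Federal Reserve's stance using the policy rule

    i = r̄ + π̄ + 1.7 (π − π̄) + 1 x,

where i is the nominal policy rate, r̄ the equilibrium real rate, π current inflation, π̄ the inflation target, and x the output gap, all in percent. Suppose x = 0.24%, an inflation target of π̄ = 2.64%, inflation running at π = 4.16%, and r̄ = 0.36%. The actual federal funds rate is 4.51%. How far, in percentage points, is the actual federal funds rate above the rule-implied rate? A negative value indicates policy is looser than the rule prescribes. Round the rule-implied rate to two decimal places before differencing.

i = 0.36 + 2.64 + 1.7 × (4.16 − 2.64) + 1 × 0.24
   = 0.36 + 2.64 + 2.584 + 0.24 = 5.82
Deviation = 4.51 − 5.82 = -1.31 pp.

-1.31 pp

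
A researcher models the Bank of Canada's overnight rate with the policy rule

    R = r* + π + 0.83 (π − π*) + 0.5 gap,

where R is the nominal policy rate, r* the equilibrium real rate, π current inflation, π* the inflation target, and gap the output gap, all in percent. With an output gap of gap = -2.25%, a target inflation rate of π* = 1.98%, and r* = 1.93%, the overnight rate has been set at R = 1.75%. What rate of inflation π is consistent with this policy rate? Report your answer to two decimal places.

Collecting π: R = r* + (1 + 0.83) π − 0.83 π* + 0.5 gap
1.83 π = 1.75 − 1.93 + 0.83 × 1.98 − 0.5 × (-2.25) = 2.5884
π = 2.5884 / 1.83 = 1.41

1.41%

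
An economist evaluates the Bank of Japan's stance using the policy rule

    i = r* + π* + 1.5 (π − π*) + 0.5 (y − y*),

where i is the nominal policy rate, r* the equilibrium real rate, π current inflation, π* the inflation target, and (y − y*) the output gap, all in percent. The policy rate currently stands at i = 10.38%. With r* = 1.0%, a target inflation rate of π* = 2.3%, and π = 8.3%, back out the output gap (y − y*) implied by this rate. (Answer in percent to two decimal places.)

-3.84%

0.5 (y − y*) = 10.38 − 1.0 − 2.3 − 1.5 × (8.3 − 2.3) = -1.92
(y − y*) = -1.92 / 0.5 = -3.84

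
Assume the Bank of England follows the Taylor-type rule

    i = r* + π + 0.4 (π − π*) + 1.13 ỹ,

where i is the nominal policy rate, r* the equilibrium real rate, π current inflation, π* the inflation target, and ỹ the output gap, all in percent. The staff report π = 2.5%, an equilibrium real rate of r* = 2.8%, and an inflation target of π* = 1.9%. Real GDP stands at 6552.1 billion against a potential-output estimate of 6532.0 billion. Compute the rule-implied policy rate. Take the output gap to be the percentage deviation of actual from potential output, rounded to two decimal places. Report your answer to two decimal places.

5.89%

Output gap = 100 × (6552.1 − 6532.0) / 6532.0 = 0.31%.
i = 2.80 + 2.50 + 0.4 × (2.50 − 1.90) + 1.13 × 0.31
   = 2.80 + 2.5 + 0.24 + 0.3503 = 5.89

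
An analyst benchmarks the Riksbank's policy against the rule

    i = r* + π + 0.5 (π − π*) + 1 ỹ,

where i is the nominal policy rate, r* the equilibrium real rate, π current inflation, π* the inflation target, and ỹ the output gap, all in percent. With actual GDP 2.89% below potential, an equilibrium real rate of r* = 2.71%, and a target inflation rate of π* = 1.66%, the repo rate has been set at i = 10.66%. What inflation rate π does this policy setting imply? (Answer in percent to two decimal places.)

Output 2.89% below potential → ỹ = -2.89.
Collecting π: i = r* + (1 + 0.5) π − 0.5 π* + 1 ỹ
1.5 π = 10.66 − 2.71 + 0.5 × 1.66 − 1 × (-2.89) = 11.67
π = 11.67 / 1.5 = 7.78

7.78%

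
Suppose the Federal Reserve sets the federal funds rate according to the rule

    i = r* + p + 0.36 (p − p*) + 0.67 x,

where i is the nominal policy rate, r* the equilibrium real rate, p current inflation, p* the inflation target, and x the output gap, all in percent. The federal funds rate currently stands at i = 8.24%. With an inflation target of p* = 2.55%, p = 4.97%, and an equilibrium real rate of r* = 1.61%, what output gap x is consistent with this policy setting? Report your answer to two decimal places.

1.18%

0.67 x = 8.24 − 1.61 − 4.97 − 0.36 × (4.97 − 2.55) = 0.7888
x = 0.7888 / 0.67 = 1.18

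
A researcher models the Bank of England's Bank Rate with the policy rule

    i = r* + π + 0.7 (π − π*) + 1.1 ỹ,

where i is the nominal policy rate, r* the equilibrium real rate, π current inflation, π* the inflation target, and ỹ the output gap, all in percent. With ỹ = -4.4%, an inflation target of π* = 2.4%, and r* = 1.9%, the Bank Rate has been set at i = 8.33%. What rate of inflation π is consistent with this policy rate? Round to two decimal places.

7.62%

Collecting π: i = r* + (1 + 0.7) π − 0.7 π* + 1.1 ỹ
1.7 π = 8.33 − 1.9 + 0.7 × 2.4 − 1.1 × (-4.4) = 12.95
π = 12.95 / 1.7 = 7.62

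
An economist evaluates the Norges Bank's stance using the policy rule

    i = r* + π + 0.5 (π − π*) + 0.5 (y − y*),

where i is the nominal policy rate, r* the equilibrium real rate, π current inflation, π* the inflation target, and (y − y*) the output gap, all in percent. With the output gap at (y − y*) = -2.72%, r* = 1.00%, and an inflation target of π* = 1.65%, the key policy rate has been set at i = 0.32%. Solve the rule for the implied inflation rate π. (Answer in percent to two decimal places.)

Collecting π: i = r* + (1 + 0.5) π − 0.5 π* + 0.5 (y − y*)
1.5 π = 0.32 − 1.00 + 0.5 × 1.65 − 0.5 × (-2.72) = 1.505
π = 1.505 / 1.5 = 1.00

1.00%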